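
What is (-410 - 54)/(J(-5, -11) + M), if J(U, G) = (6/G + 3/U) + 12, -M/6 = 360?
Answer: 25520/118203 ≈ 0.21590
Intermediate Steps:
M = -2160 (M = -6*360 = -2160)
J(U, G) = 12 + 3/U + 6/G (J(U, G) = (3/U + 6/G) + 12 = 12 + 3/U + 6/G)
(-410 - 54)/(J(-5, -11) + M) = (-410 - 54)/((12 + 3/(-5) + 6/(-11)) - 2160) = -464/((12 + 3*(-⅕) + 6*(-1/11)) - 2160) = -464/((12 - ⅗ - 6/11) - 2160) = -464/(597/55 - 2160) = -464/(-118203/55) = -464*(-55/118203) = 25520/118203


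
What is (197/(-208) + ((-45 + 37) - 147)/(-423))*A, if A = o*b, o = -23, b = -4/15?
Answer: -1175093/329940 ≈ -3.5615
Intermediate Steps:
b = -4/15 (b = -4*1/15 = -4/15 ≈ -0.26667)
A = 92/15 (A = -23*(-4/15) = 92/15 ≈ 6.1333)
(197/(-208) + ((-45 + 37) - 147)/(-423))*A = (197/(-208) + ((-45 + 37) - 147)/(-423))*(92/15) = (197*(-1/208) + (-8 - 147)*(-1/423))*(92/15) = (-197/208 - 155*(-1/423))*(92/15) = (-197/208 + 155/423)*(92/15) = -51091/87984*92/15 = -1175093/329940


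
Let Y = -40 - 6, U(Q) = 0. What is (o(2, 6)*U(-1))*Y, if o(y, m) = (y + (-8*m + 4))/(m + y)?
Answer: 0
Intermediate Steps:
Y = -46
o(y, m) = (4 + y - 8*m)/(m + y) (o(y, m) = (y + (4 - 8*m))/(m + y) = (4 + y - 8*m)/(m + y))
(o(2, 6)*U(-1))*Y = (((4 + 2 - 8*6)/(6 + 2))*0)*(-46) = (((4 + 2 - 48)/8)*0)*(-46) = (((1/8)*(-42))*0)*(-46) = -21/4*0*(-46) = 0*(-46) = 0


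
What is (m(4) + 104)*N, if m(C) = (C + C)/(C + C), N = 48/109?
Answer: 5040/109 ≈ 46.239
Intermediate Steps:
N = 48/109 (N = 48*(1/109) = 48/109 ≈ 0.44037)
m(C) = 1 (m(C) = (2*C)/((2*C)) = (2*C)*(1/(2*C)) = 1)
(m(4) + 104)*N = (1 + 104)*(48/109) = 105*(48/109) = 5040/109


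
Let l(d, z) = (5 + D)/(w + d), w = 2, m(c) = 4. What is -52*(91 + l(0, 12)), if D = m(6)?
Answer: -4966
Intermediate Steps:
D = 4
l(d, z) = 9/(2 + d) (l(d, z) = (5 + 4)/(2 + d) = 9/(2 + d))
-52*(91 + l(0, 12)) = -52*(91 + 9/(2 + 0)) = -52*(91 + 9/2) = -52*191/2 = -4966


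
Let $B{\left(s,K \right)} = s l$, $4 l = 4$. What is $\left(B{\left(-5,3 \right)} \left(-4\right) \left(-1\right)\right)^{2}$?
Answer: $400$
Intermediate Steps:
$l = 1$ ($l = \frac{1}{4} \cdot 4 = 1$)
$B{\left(s,K \right)} = s$ ($B{\left(s,K \right)} = s 1 = s$)
$\left(B{\left(-5,3 \right)} \left(-4\right) \left(-1\right)\right)^{2} = \left(\left(-5\right) \left(-4\right) \left(-1\right)\right)^{2} = \left(20 \left(-1\right)\right)^{2} = \left(-20\right)^{2} = 400$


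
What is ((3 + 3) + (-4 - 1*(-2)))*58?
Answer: 232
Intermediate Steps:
((3 + 3) + (-4 - 1*(-2)))*58 = (6 + (-4 + 2))*58 = (6 - 2)*58 = 4*58 = 232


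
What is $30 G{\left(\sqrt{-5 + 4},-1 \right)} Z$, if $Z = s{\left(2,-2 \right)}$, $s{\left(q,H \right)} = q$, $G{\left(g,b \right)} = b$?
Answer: $-60$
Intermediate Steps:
$Z = 2$
$30 G{\left(\sqrt{-5 + 4},-1 \right)} Z = 30 \left(-1\right) 2 = \left(-30\right) 2 = -60$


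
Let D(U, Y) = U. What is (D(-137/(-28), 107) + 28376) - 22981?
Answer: 151197/28 ≈ 5399.9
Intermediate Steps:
(D(-137/(-28), 107) + 28376) - 22981 = (-137/(-28) + 28376) - 22981 = (-137*(-1/28) + 28376) - 22981 = (137/28 + 28376) - 22981 = 794665/28 - 22981 = 151197/28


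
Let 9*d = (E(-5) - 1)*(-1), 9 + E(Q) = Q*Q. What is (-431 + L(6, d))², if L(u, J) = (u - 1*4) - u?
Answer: 189225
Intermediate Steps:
E(Q) = -9 + Q² (E(Q) = -9 + Q*Q = -9 + Q²)
d = -5/3 (d = (((-9 + (-5)²) - 1)*(-1))/9 = (((-9 + 25) - 1)*(-1))/9 = ((16 - 1)*(-1))/9 = (15*(-1))/9 = (⅑)*(-15) = -5/3 ≈ -1.6667)
L(u, J) = -4 (L(u, J) = (u - 4) - u = (-4 + u) - u = -4)
(-431 + L(6, d))² = (-431 - 4)² = (-435)² = 189225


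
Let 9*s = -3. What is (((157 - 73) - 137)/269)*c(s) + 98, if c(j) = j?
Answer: 79139/807 ≈ 98.066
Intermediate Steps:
s = -⅓ (s = (⅑)*(-3) = -⅓ ≈ -0.33333)
(((157 - 73) - 137)/269)*c(s) + 98 = (((157 - 73) - 137)/269)*(-⅓) + 98 = ((84 - 137)*(1/269))*(-⅓) + 98 = -53*1/269*(-⅓) + 98 = -53/269*(-⅓) + 98 = 53/807 + 98 = 79139/807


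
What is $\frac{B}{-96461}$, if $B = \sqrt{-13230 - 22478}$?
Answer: $- \frac{2 i \sqrt{8927}}{96461} \approx - 0.001959 i$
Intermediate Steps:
$B = 2 i \sqrt{8927}$ ($B = \sqrt{-35708} = 2 i \sqrt{8927} \approx 188.97 i$)
$\frac{B}{-96461} = \frac{2 i \sqrt{8927}}{-96461} = 2 i \sqrt{8927} \left(- \frac{1}{96461}\right) = - \frac{2 i \sqrt{8927}}{96461}$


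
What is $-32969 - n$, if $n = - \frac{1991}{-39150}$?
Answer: $- \frac{1290738341}{39150} \approx -32969.0$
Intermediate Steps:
$n = \frac{1991}{39150}$ ($n = \left(-1991\right) \left(- \frac{1}{39150}\right) = \frac{1991}{39150} \approx 0.050856$)
$-32969 - n = -32969 - \frac{1991}{39150} = - \frac{1290738341}{39150}$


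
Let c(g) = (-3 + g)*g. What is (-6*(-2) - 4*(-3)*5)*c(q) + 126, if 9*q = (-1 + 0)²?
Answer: 926/9 ≈ 102.89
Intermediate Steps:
q = ⅑ (q = (-1 + 0)²/9 = (⅑)*(-1)² = (⅑)*1 = ⅑ ≈ 0.11111)
c(g) = g*(-3 + g)
(-6*(-2) - 4*(-3)*5)*c(q) + 126 = (-6*(-2) - 4*(-3)*5)*((-3 + ⅑)/9) + 126 = (12 - (-12)*5)*((⅑)*(-26/9)) + 126 = (12 - 1*(-60))*(-26/81) + 126 = (12 + 60)*(-26/81) + 126 = 72*(-26/81) + 126 = -208/9 + 126 = 926/9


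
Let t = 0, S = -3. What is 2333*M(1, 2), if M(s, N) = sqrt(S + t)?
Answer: 2333*I*sqrt(3) ≈ 4040.9*I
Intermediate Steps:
M(s, N) = I*sqrt(3) (M(s, N) = sqrt(-3 + 0) = sqrt(-3) = I*sqrt(3))
2333*M(1, 2) = 2333*(I*sqrt(3)) = 2333*I*sqrt(3)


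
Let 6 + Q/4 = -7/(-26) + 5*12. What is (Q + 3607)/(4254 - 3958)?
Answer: 49713/3848 ≈ 12.919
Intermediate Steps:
Q = 2822/13 (Q = -24 + 4*(-7/(-26) + 5*12) = -24 + 4*(-7*(-1/26) + 60) = -24 + 4*(7/26 + 60) = -24 + 4*(1567/26) = -24 + 3134/13 = 2822/13 ≈ 217.08)
(Q + 3607)/(4254 - 3958) = (2822/13 + 3607)/(4254 - 3958) = (49713/13)/296 = (49713/13)*(1/296) = 49713/3848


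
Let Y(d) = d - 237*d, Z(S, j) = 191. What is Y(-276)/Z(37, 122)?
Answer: 65136/191 ≈ 341.03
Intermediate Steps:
Y(d) = -236*d
Y(-276)/Z(37, 122) = -236*(-276)/191 = 65136*(1/191) = 65136/191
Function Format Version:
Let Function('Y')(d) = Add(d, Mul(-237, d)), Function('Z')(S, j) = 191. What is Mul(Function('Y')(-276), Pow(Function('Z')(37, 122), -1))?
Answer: Rational(65136, 191) ≈ 341.03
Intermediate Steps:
Function('Y')(d) = Mul(-236, d)
Mul(Function('Y')(-276), Pow(Function('Z')(37, 122), -1)) = Mul(Mul(-236, -276), Pow(191, -1)) = Mul(65136, Rational(1, 191)) = Rational(65136, 191)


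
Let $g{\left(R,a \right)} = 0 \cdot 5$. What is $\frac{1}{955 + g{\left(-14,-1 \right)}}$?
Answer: $\frac{1}{955} \approx 0.0010471$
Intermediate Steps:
$g{\left(R,a \right)} = 0$
$\frac{1}{955 + g{\left(-14,-1 \right)}} = \frac{1}{955 + 0} = \frac{1}{955}$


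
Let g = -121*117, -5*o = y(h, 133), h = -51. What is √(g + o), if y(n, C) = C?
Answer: I*√354590/5 ≈ 119.09*I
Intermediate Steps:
o = -133/5 (o = -⅕*133 = -133/5 ≈ -26.600)
g = -14157
√(g + o) = √(-14157 - 133/5) = √(-70918/5) = I*√354590/5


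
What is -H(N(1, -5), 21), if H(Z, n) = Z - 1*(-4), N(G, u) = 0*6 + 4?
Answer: -8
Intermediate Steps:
N(G, u) = 4 (N(G, u) = 0 + 4 = 4)
H(Z, n) = 4 + Z (H(Z, n) = Z + 4 = 4 + Z)
-H(N(1, -5), 21) = -(4 + 4) = -1*8 = -8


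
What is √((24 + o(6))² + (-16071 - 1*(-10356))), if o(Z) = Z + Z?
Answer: 3*I*√491 ≈ 66.476*I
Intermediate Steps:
o(Z) = 2*Z
√((24 + o(6))² + (-16071 - 1*(-10356))) = √((24 + 2*6)² + (-16071 - 1*(-10356))) = √((24 + 12)² + (-16071 + 10356)) = √(36² - 5715) = √(1296 - 5715) = √(-4419) = 3*I*√491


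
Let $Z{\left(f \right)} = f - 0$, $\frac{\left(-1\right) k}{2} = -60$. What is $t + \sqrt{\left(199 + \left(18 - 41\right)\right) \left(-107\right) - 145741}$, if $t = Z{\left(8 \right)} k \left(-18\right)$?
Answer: $-17280 + i \sqrt{164573} \approx -17280.0 + 405.68 i$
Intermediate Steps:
$k = 120$ ($k = \left(-2\right) \left(-60\right) = 120$)
$Z{\left(f \right)} = f$ ($Z{\left(f \right)} = f + 0 = f$)
$t = -17280$ ($t = 8 \cdot 120 \left(-18\right) = 960 \left(-18\right) = -17280$)
$t + \sqrt{\left(199 + \left(18 - 41\right)\right) \left(-107\right) - 145741} = -17280 + \sqrt{\left(199 + \left(18 - 41\right)\right) \left(-107\right) - 145741} = -17280 + \sqrt{\left(199 - 23\right) \left(-107\right) - 145741} = -17280 + \sqrt{176 \left(-107\right) - 145741} = -17280 + \sqrt{-18832 - 145741} = -17280 + \sqrt{-164573} = -17280 + i \sqrt{164573}$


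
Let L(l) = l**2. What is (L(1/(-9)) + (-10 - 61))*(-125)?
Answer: 718750/81 ≈ 8873.5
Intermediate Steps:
(L(1/(-9)) + (-10 - 61))*(-125) = ((1/(-9))**2 + (-10 - 61))*(-125) = ((-1/9)**2 - 71)*(-125) = (1/81 - 71)*(-125) = -5750/81*(-125) = 718750/81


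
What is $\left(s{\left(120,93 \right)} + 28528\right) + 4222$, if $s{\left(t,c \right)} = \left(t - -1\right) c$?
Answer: $44003$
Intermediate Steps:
$s{\left(t,c \right)} = c \left(1 + t\right)$ ($s{\left(t,c \right)} = \left(t + 1\right) c = \left(1 + t\right) c = c \left(1 + t\right)$)
$\left(s{\left(120,93 \right)} + 28528\right) + 4222 = \left(93 \left(1 + 120\right) + 28528\right) + 4222 = \left(93 \cdot 121 + 28528\right) + 4222 = \left(11253 + 28528\right) + 4222 = 39781 + 4222 = 44003$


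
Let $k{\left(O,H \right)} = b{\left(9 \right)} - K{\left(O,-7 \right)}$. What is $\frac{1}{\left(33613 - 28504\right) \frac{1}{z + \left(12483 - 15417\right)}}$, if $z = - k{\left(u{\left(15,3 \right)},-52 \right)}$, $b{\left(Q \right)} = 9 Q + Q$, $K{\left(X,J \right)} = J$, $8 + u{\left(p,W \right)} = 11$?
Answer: $- \frac{3031}{5109} \approx -0.59327$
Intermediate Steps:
$u{\left(p,W \right)} = 3$ ($u{\left(p,W \right)} = -8 + 11 = 3$)
$b{\left(Q \right)} = 10 Q$
$k{\left(O,H \right)} = 97$ ($k{\left(O,H \right)} = 10 \cdot 9 - -7 = 90 + 7 = 97$)
$z = -97$ ($z = \left(-1\right) 97 = -97$)
$\frac{1}{\left(33613 - 28504\right) \frac{1}{z + \left(12483 - 15417\right)}} = \frac{1}{\left(33613 - 28504\right) \frac{1}{-97 + \left(12483 - 15417\right)}} = \frac{1}{5109 \frac{1}{-97 - 2934}} = \frac{1}{5109 \frac{1}{-3031}} = \frac{1}{5109 \left(- \frac{1}{3031}\right)} = \frac{1}{- \frac{5109}{3031}} = - \frac{3031}{5109}$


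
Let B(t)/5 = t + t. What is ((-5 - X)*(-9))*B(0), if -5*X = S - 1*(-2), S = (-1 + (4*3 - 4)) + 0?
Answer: 0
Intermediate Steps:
S = 7 (S = (-1 + (12 - 4)) + 0 = (-1 + 8) + 0 = 7 + 0 = 7)
X = -9/5 (X = -(7 - 1*(-2))/5 = -(7 + 2)/5 = -⅕*9 = -9/5 ≈ -1.8000)
B(t) = 10*t (B(t) = 5*(t + t) = 5*(2*t) = 10*t)
((-5 - X)*(-9))*B(0) = ((-5 - 1*(-9/5))*(-9))*(10*0) = ((-5 + 9/5)*(-9))*0 = -16/5*(-9)*0 = (144/5)*0 = 0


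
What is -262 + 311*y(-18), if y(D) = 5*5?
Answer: 7513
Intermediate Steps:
y(D) = 25
-262 + 311*y(-18) = -262 + 311*25 = -262 + 7775 = 7513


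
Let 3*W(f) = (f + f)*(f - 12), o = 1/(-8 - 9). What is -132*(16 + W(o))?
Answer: -628408/289 ≈ -2174.4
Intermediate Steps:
o = -1/17 (o = 1/(-17) = -1/17 ≈ -0.058824)
W(f) = 2*f*(-12 + f)/3 (W(f) = ((f + f)*(f - 12))/3 = ((2*f)*(-12 + f))/3 = (2*f*(-12 + f))/3 = 2*f*(-12 + f)/3)
-132*(16 + W(o)) = -132*(16 + (⅔)*(-1/17)*(-12 - 1/17)) = -132*(16 + (⅔)*(-1/17)*(-205/17)) = -132*(16 + 410/867) = -132*14282/867 = -628408/289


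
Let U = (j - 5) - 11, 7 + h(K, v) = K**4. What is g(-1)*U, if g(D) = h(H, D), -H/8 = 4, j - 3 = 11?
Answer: -2097138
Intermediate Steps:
j = 14 (j = 3 + 11 = 14)
H = -32 (H = -8*4 = -32)
h(K, v) = -7 + K**4
U = -2 (U = (14 - 5) - 11 = 9 - 11 = -2)
g(D) = 1048569 (g(D) = -7 + (-32)**4 = -7 + 1048576 = 1048569)
g(-1)*U = 1048569*(-2) = -2097138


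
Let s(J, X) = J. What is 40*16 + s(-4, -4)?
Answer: 636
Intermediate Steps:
40*16 + s(-4, -4) = 40*16 - 4 = 640 - 4 = 636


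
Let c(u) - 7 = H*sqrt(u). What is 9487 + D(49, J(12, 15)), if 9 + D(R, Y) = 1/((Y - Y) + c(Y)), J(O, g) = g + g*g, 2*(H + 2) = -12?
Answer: 145117651/15311 - 32*sqrt(15)/15311 ≈ 9478.0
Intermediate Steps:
H = -8 (H = -2 + (1/2)*(-12) = -2 - 6 = -8)
J(O, g) = g + g**2
c(u) = 7 - 8*sqrt(u)
D(R, Y) = -9 + 1/(7 - 8*sqrt(Y)) (D(R, Y) = -9 + 1/((Y - Y) + (7 - 8*sqrt(Y))) = -9 + 1/(0 + (7 - 8*sqrt(Y))) = -9 + 1/(7 - 8*sqrt(Y)))
9487 + D(49, J(12, 15)) = 9487 + 2*(31 - 36*sqrt(15)*sqrt(1 + 15))/(-7 + 8*sqrt(15*(1 + 15))) = 9487 + 2*(31 - 36*4*sqrt(15))/(-7 + 8*sqrt(15*16)) = 9487 + 2*(31 - 144*sqrt(15))/(-7 + 8*sqrt(240)) = 9487 + 2*(31 - 144*sqrt(15))/(-7 + 8*(4*sqrt(15))) = 9487 + 2*(31 - 144*sqrt(15))/(-7 + 32*sqrt(15))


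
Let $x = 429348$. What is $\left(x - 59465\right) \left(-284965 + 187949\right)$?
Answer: $-35884569128$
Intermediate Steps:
$\left(x - 59465\right) \left(-284965 + 187949\right) = \left(429348 - 59465\right) \left(-284965 + 187949\right) = 369883 \left(-97016\right) = -35884569128$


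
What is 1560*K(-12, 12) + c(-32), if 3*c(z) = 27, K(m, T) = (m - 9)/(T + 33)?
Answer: -719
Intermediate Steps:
K(m, T) = (-9 + m)/(33 + T)
c(z) = 9 (c(z) = (⅓)*27 = 9)
1560*K(-12, 12) + c(-32) = 1560*((-9 - 12)/(33 + 12)) + 9 = 1560*(-21/45) + 9 = 1560*((1/45)*(-21)) + 9 = 1560*(-7/15) + 9 = -728 + 9 = -719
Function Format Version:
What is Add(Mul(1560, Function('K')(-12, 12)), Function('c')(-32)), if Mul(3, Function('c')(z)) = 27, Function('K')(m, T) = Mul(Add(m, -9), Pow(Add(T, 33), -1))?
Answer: -719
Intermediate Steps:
Function('K')(m, T) = Mul(Pow(Add(33, T), -1), Add(-9, m)) (Function('K')(m, T) = Mul(Add(-9, m), Pow(Add(33, T), -1)) = Mul(Pow(Add(33, T), -1), Add(-9, m)))
Function('c')(z) = 9 (Function('c')(z) = Mul(Rational(1, 3), 27) = 9)
Add(Mul(1560, Function('K')(-12, 12)), Function('c')(-32)) = Add(Mul(1560, Mul(Pow(Add(33, 12), -1), Add(-9, -12))), 9) = Add(Mul(1560, Mul(Pow(45, -1), -21)), 9) = Add(Mul(1560, Mul(Rational(1, 45), -21)), 9) = Add(Mul(1560, Rational(-7, 15)), 9) = Add(-728, 9) = -719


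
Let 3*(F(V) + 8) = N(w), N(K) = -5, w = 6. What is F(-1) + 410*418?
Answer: 514111/3 ≈ 1.7137e+5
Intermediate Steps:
F(V) = -29/3 (F(V) = -8 + (⅓)*(-5) = -8 - 5/3 = -29/3)
F(-1) + 410*418 = -29/3 + 410*418 = -29/3 + 171380 = 514111/3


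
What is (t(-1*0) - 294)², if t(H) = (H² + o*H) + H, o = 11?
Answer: 86436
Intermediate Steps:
t(H) = H² + 12*H (t(H) = (H² + 11*H) + H = H² + 12*H)
(t(-1*0) - 294)² = ((-1*0)*(12 - 1*0) - 294)² = (0*(12 + 0) - 294)² = (0*12 - 294)² = (0 - 294)² = (-294)² = 86436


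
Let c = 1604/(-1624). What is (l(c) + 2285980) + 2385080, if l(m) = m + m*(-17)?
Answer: 948228388/203 ≈ 4.6711e+6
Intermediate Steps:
c = -401/406 (c = 1604*(-1/1624) = -401/406 ≈ -0.98768)
l(m) = -16*m (l(m) = m - 17*m = -16*m)
(l(c) + 2285980) + 2385080 = (-16*(-401/406) + 2285980) + 2385080 = (3208/203 + 2285980) + 2385080 = 464057148/203 + 2385080 = 948228388/203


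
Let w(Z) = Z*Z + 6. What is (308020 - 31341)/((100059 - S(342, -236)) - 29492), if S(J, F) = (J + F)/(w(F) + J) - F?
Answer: 7753098938/1970815229 ≈ 3.9340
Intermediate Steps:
w(Z) = 6 + Z² (w(Z) = Z² + 6 = 6 + Z²)
S(J, F) = -F + (F + J)/(6 + J + F²) (S(J, F) = (J + F)/((6 + F²) + J) - F = (F + J)/(6 + J + F²) - F = -F + (F + J)/(6 + J + F²))
(308020 - 31341)/((100059 - S(342, -236)) - 29492) = (308020 - 31341)/((100059 - (342 - 1*(-236)³ - 5*(-236) - 1*(-236)*342)/(6 + 342 + (-236)²)) - 29492) = 276679/((100059 - (342 - 1*(-13144256) + 1180 + 80712)/(6 + 342 + 55696)) - 29492) = 276679/((100059 - (342 + 13144256 + 1180 + 80712)/56044) - 29492) = 276679/((100059 - 13226490/56044) - 29492) = 276679/((100059 - 1*6613245/28022) - 29492) = 276679/((100059 - 6613245/28022) - 29492) = 276679/(2797240053/28022 - 29492) = 276679/(1970815229/28022) = 276679*(28022/1970815229) = 7753098938/1970815229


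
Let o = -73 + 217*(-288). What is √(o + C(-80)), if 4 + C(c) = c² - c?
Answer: I*√56093 ≈ 236.84*I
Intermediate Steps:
C(c) = -4 + c² - c (C(c) = -4 + (c² - c) = -4 + c² - c)
o = -62569 (o = -73 - 62496 = -62569)
√(o + C(-80)) = √(-62569 + (-4 + (-80)² - 1*(-80))) = √(-62569 + (-4 + 6400 + 80)) = √(-62569 + 6476) = √(-56093) = I*√56093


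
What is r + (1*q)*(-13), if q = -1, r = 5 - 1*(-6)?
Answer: 24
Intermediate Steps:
r = 11 (r = 5 + 6 = 11)
r + (1*q)*(-13) = 11 + (1*(-1))*(-13) = 11 - 1*(-13) = 11 + 13 = 24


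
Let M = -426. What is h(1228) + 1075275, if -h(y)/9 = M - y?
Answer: 1090161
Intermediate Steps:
h(y) = 3834 + 9*y (h(y) = -9*(-426 - y) = 3834 + 9*y)
h(1228) + 1075275 = (3834 + 9*1228) + 1075275 = (3834 + 11052) + 1075275 = 14886 + 1075275 = 1090161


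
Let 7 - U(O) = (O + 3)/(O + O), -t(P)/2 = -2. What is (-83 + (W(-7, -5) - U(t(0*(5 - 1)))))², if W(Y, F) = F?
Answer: 567009/64 ≈ 8859.5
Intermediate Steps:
t(P) = 4 (t(P) = -2*(-2) = 4)
U(O) = 7 - (3 + O)/(2*O) (U(O) = 7 - (O + 3)/(O + O) = 7 - (3 + O)/(2*O))
(-83 + (W(-7, -5) - U(t(0*(5 - 1)))))² = (-83 + (-5 - (-3 + 13*4)/(2*4)))² = (-83 + (-5 - (-3 + 52)/(2*4)))² = (-83 + (-5 - 49/(2*4)))² = (-83 + (-5 - 1*49/8))² = (-83 + (-5 - 49/8))² = (-83 - 89/8)² = (-753/8)² = 567009/64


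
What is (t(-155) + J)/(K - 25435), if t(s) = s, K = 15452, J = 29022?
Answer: -28867/9983 ≈ -2.8916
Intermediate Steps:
(t(-155) + J)/(K - 25435) = (-155 + 29022)/(15452 - 25435) = 28867/(-9983) = 28867*(-1/9983) = -28867/9983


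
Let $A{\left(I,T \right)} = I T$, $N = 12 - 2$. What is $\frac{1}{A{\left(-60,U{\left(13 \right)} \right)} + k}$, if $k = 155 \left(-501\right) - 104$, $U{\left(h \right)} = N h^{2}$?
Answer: $- \frac{1}{179159} \approx -5.5816 \cdot 10^{-6}$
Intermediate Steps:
$N = 10$ ($N = 12 - 2 = 10$)
$U{\left(h \right)} = 10 h^{2}$
$k = -77759$ ($k = -77655 - 104 = -77759$)
$\frac{1}{A{\left(-60,U{\left(13 \right)} \right)} + k} = \frac{1}{- 60 \cdot 10 \cdot 13^{2} - 77759} = \frac{1}{- 60 \cdot 10 \cdot 169 - 77759} = \frac{1}{\left(-60\right) 1690 - 77759} = \frac{1}{-101400 - 77759} = \frac{1}{-179159} = - \frac{1}{179159}$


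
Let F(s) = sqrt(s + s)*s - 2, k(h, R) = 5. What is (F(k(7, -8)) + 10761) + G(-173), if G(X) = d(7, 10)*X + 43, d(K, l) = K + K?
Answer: 8380 + 5*sqrt(10) ≈ 8395.8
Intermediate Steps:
d(K, l) = 2*K
G(X) = 43 + 14*X (G(X) = (2*7)*X + 43 = 14*X + 43 = 43 + 14*X)
F(s) = -2 + sqrt(2)*s**(3/2) (F(s) = sqrt(2*s)*s - 2 = (sqrt(2)*sqrt(s))*s - 2 = sqrt(2)*s**(3/2) - 2 = -2 + sqrt(2)*s**(3/2))
(F(k(7, -8)) + 10761) + G(-173) = ((-2 + sqrt(2)*5**(3/2)) + 10761) + (43 + 14*(-173)) = ((-2 + sqrt(2)*(5*sqrt(5))) + 10761) + (43 - 2422) = ((-2 + 5*sqrt(10)) + 10761) - 2379 = (10759 + 5*sqrt(10)) - 2379 = 8380 + 5*sqrt(10)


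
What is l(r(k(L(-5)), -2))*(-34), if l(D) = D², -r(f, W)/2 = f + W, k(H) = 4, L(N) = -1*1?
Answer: -544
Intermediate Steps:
L(N) = -1
r(f, W) = -2*W - 2*f (r(f, W) = -2*(f + W) = -2*(W + f) = -2*W - 2*f)
l(r(k(L(-5)), -2))*(-34) = (-2*(-2) - 2*4)²*(-34) = (4 - 8)²*(-34) = (-4)²*(-34) = 16*(-34) = -544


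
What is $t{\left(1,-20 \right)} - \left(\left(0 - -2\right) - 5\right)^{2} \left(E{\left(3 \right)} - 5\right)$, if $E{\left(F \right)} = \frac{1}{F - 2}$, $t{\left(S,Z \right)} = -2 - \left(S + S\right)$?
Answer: $32$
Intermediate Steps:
$t{\left(S,Z \right)} = -2 - 2 S$
$E{\left(F \right)} = \frac{1}{-2 + F}$
$t{\left(1,-20 \right)} - \left(\left(0 - -2\right) - 5\right)^{2} \left(E{\left(3 \right)} - 5\right) = \left(-2 - 2\right) - \left(\left(0 - -2\right) - 5\right)^{2} \left(\frac{1}{-2 + 3} - 5\right) = \left(-2 - 2\right) - \left(\left(0 + 2\right) - 5\right)^{2} \left(1^{-1} - 5\right) = -4 - \left(2 - 5\right)^{2} \left(1 - 5\right) = -4 - \left(-3\right)^{2} \left(-4\right) = -4 - 9 \left(-4\right) = -4 - -36 = -4 + 36 = 32$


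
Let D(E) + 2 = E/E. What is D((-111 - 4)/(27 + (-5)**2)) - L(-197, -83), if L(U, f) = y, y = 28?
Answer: -29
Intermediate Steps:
D(E) = -1 (D(E) = -2 + E/E = -2 + 1 = -1)
L(U, f) = 28
D((-111 - 4)/(27 + (-5)**2)) - L(-197, -83) = -1 - 1*28 = -1 - 28 = -29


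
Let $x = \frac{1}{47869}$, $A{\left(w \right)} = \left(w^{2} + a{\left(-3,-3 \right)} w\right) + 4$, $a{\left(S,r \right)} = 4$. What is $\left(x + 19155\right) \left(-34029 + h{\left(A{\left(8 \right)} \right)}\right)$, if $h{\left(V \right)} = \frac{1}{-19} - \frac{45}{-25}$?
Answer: $- \frac{2964060081651944}{4547555} \approx -6.5179 \cdot 10^{8}$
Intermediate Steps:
$A{\left(w \right)} = 4 + w^{2} + 4 w$ ($A{\left(w \right)} = \left(w^{2} + 4 w\right) + 4 = 4 + w^{2} + 4 w$)
$x = \frac{1}{47869} \approx 2.089 \cdot 10^{-5}$
$h{\left(V \right)} = \frac{166}{95}$ ($h{\left(V \right)} = - \frac{1}{19} - 45 \left(- \frac{1}{25}\right) = - \frac{1}{19} - - \frac{9}{5} = - \frac{1}{19} + \frac{9}{5} = \frac{166}{95}$)
$\left(x + 19155\right) \left(-34029 + h{\left(A{\left(8 \right)} \right)}\right) = \left(\frac{1}{47869} + 19155\right) \left(-34029 + \frac{166}{95}\right) = \frac{916930696}{47869} \left(- \frac{3232589}{95}\right) = - \frac{2964060081651944}{4547555}$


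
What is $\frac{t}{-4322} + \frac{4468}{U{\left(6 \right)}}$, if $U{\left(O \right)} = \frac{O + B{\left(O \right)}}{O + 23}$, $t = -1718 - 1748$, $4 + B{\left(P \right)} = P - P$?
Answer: $\frac{140004279}{2161} \approx 64787.0$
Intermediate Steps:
$B{\left(P \right)} = -4$ ($B{\left(P \right)} = -4 + \left(P - P\right) = -4 + 0 = -4$)
$t = -3466$ ($t = -1718 - 1748 = -3466$)
$U{\left(O \right)} = \frac{-4 + O}{23 + O}$ ($U{\left(O \right)} = \frac{O - 4}{O + 23} = \frac{-4 + O}{23 + O}$)
$\frac{t}{-4322} + \frac{4468}{U{\left(6 \right)}} = - \frac{3466}{-4322} + \frac{4468}{\frac{1}{23 + 6} \left(-4 + 6\right)} = \left(-3466\right) \left(- \frac{1}{4322}\right) + \frac{4468}{\frac{1}{29} \cdot 2} = \frac{1733}{2161} + \frac{4468}{\frac{1}{29} \cdot 2} = \frac{1733}{2161} + \frac{4468}{\frac{2}{29}} = \frac{1733}{2161} + 4468 \cdot \frac{29}{2} = \frac{1733}{2161} + 64786 = \frac{140004279}{2161}$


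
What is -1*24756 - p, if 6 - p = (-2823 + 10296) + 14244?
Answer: -3045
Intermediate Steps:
p = -21711 (p = 6 - ((-2823 + 10296) + 14244) = 6 - (7473 + 14244) = 6 - 1*21717 = 6 - 21717 = -21711)
-1*24756 - p = -1*24756 - 1*(-21711) = -24756 + 21711 = -3045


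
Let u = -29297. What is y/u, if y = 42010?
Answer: -42010/29297 ≈ -1.4339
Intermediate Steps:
y/u = 42010/(-29297) = 42010*(-1/29297) = -42010/29297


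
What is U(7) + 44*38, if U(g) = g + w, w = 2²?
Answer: 1683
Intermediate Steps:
w = 4
U(g) = 4 + g (U(g) = g + 4 = 4 + g)
U(7) + 44*38 = (4 + 7) + 44*38 = 11 + 1672 = 1683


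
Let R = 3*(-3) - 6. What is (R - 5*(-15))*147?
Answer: 8820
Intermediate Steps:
R = -15 (R = -9 - 6 = -15)
(R - 5*(-15))*147 = (-15 - 5*(-15))*147 = (-15 + 75)*147 = 60*147 = 8820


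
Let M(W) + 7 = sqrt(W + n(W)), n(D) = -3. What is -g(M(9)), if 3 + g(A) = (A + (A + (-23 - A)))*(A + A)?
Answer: -429 + 74*sqrt(6) ≈ -247.74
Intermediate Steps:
M(W) = -7 + sqrt(-3 + W) (M(W) = -7 + sqrt(W - 3) = -7 + sqrt(-3 + W))
g(A) = -3 + 2*A*(-23 + A) (g(A) = -3 + (A + (A + (-23 - A)))*(A + A) = -3 + (A - 23)*(2*A) = -3 + (-23 + A)*(2*A) = -3 + 2*A*(-23 + A))
-g(M(9)) = -(-3 - 46*(-7 + sqrt(-3 + 9)) + 2*(-7 + sqrt(-3 + 9))**2) = -(-3 - 46*(-7 + sqrt(6)) + 2*(-7 + sqrt(6))**2) = -(-3 + (322 - 46*sqrt(6)) + 2*(-7 + sqrt(6))**2) = -(319 - 46*sqrt(6) + 2*(-7 + sqrt(6))**2) = -319 - 2*(-7 + sqrt(6))**2 + 46*sqrt(6)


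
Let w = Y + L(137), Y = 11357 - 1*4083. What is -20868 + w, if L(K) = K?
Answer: -13457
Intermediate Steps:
Y = 7274 (Y = 11357 - 4083 = 7274)
w = 7411 (w = 7274 + 137 = 7411)
-20868 + w = -20868 + 7411 = -13457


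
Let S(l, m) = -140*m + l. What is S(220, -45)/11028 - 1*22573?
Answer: -62232131/2757 ≈ -22572.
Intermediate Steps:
S(l, m) = l - 140*m
S(220, -45)/11028 - 1*22573 = (220 - 140*(-45))/11028 - 1*22573 = (220 + 6300)*(1/11028) - 22573 = 6520*(1/11028) - 22573 = 1630/2757 - 22573 = -62232131/2757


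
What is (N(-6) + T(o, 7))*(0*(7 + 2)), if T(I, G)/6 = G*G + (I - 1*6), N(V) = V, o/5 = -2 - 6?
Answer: 0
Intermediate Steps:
o = -40 (o = 5*(-2 - 6) = 5*(-8) = -40)
T(I, G) = -36 + 6*I + 6*G**2 (T(I, G) = 6*(G*G + (I - 1*6)) = 6*(G**2 + (I - 6)) = 6*(G**2 + (-6 + I)) = 6*(-6 + I + G**2) = -36 + 6*I + 6*G**2)
(N(-6) + T(o, 7))*(0*(7 + 2)) = (-6 + (-36 + 6*(-40) + 6*7**2))*(0*(7 + 2)) = (-6 + (-36 - 240 + 6*49))*(0*9) = (-6 + (-36 - 240 + 294))*0 = (-6 + 18)*0 = 12*0 = 0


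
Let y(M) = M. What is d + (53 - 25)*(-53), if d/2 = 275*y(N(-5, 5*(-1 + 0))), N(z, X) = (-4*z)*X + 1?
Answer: -55934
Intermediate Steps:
N(z, X) = 1 - 4*X*z (N(z, X) = -4*X*z + 1 = 1 - 4*X*z)
d = -54450 (d = 2*(275*(1 - 4*5*(-1 + 0)*(-5))) = 2*(275*(1 - 4*5*(-1)*(-5))) = 2*(275*(1 - 4*(-5)*(-5))) = 2*(275*(1 - 100)) = 2*(275*(-99)) = 2*(-27225) = -54450)
d + (53 - 25)*(-53) = -54450 + (53 - 25)*(-53) = -54450 + 28*(-53) = -54450 - 1484 = -55934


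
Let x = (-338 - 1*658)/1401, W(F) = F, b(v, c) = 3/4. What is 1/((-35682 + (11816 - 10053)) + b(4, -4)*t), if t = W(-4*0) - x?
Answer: -467/15839924 ≈ -2.9482e-5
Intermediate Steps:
b(v, c) = ¾ (b(v, c) = 3*(¼) = ¾)
x = -332/467 (x = (-338 - 658)*(1/1401) = -996*1/1401 = -332/467 ≈ -0.71092)
t = 332/467 (t = -4*0 - 1*(-332/467) = 0 + 332/467 = 332/467 ≈ 0.71092)
1/((-35682 + (11816 - 10053)) + b(4, -4)*t) = 1/((-35682 + (11816 - 10053)) + (¾)*(332/467)) = 1/((-35682 + 1763) + 249/467) = 1/(-33919 + 249/467) = 1/(-15839924/467) = -467/15839924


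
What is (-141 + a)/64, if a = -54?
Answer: -195/64 ≈ -3.0469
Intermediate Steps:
(-141 + a)/64 = (-141 - 54)/64 = -195*1/64 = -195/64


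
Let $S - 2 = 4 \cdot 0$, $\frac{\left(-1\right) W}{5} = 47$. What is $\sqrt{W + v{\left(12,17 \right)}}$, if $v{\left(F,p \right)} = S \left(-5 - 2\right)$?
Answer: $i \sqrt{249} \approx 15.78 i$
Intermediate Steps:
$W = -235$ ($W = \left(-5\right) 47 = -235$)
$S = 2$ ($S = 2 + 4 \cdot 0 = 2 + 0 = 2$)
$v{\left(F,p \right)} = -14$ ($v{\left(F,p \right)} = 2 \left(-5 - 2\right) = 2 \left(-7\right) = -14$)
$\sqrt{W + v{\left(12,17 \right)}} = \sqrt{-235 - 14} = \sqrt{-249} = i \sqrt{249}$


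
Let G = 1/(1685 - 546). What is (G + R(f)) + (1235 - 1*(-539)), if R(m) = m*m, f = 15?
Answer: 2276862/1139 ≈ 1999.0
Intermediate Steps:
R(m) = m**2
G = 1/1139 ≈ 0.00087796
(G + R(f)) + (1235 - 1*(-539)) = (1/1139 + 15**2) + (1235 - 1*(-539)) = (1/1139 + 225) + (1235 + 539) = 256276/1139 + 1774 = 2276862/1139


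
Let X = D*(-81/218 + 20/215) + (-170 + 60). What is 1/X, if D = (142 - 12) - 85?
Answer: -9374/1148635 ≈ -0.0081610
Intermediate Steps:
D = 45 (D = 130 - 85 = 45)
X = -1148635/9374 (X = 45*(-81/218 + 20/215) + (-170 + 60) = 45*(-81*1/218 + 20*(1/215)) - 110 = 45*(-81/218 + 4/43) - 110 = 45*(-2611/9374) - 110 = -117495/9374 - 110 = -1148635/9374 ≈ -122.53)
1/X = 1/(-1148635/9374) = -9374/1148635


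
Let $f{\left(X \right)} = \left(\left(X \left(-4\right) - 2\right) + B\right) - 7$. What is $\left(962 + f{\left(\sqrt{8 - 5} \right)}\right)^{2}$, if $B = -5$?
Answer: $898752 - 7584 \sqrt{3} \approx 8.8562 \cdot 10^{5}$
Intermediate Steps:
$f{\left(X \right)} = -14 - 4 X$ ($f{\left(X \right)} = \left(\left(X \left(-4\right) - 2\right) - 5\right) - 7 = \left(\left(- 4 X - 2\right) - 5\right) - 7 = \left(\left(-2 - 4 X\right) - 5\right) - 7 = \left(-7 - 4 X\right) - 7 = -14 - 4 X$)
$\left(962 + f{\left(\sqrt{8 - 5} \right)}\right)^{2} = \left(962 - \left(14 + 4 \sqrt{8 - 5}\right)\right)^{2} = \left(962 - \left(14 + 4 \sqrt{3}\right)\right)^{2} = \left(948 - 4 \sqrt{3}\right)^{2}$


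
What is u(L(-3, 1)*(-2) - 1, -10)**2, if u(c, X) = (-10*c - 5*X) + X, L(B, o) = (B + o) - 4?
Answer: 4900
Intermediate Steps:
L(B, o) = -4 + B + o
u(c, X) = -10*c - 4*X
u(L(-3, 1)*(-2) - 1, -10)**2 = (-10*((-4 - 3 + 1)*(-2) - 1) - 4*(-10))**2 = (-10*(-6*(-2) - 1) + 40)**2 = (-10*(12 - 1) + 40)**2 = (-10*11 + 40)**2 = (-110 + 40)**2 = (-70)**2 = 4900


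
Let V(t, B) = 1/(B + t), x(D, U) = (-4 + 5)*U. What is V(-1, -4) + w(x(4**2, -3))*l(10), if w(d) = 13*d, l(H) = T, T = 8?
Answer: -1561/5 ≈ -312.20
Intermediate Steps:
l(H) = 8
x(D, U) = U (x(D, U) = 1*U = U)
V(-1, -4) + w(x(4**2, -3))*l(10) = 1/(-4 - 1) + (13*(-3))*8 = 1/(-5) - 39*8 = -1/5 - 312 = -1561/5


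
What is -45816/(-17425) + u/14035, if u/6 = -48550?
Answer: -886574988/48911975 ≈ -18.126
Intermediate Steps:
u = -291300 (u = 6*(-48550) = -291300)
-45816/(-17425) + u/14035 = -45816/(-17425) - 291300/14035 = -45816*(-1/17425) - 291300*1/14035 = 45816/17425 - 58260/2807 = -886574988/48911975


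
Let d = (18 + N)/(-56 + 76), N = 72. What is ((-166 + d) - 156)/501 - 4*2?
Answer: -8651/1002 ≈ -8.6337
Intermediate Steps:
d = 9/2 (d = (18 + 72)/(-56 + 76) = 90/20 = 90*(1/20) = 9/2 ≈ 4.5000)
((-166 + d) - 156)/501 - 4*2 = ((-166 + 9/2) - 156)/501 - 4*2 = (-323/2 - 156)*(1/501) - 1*8 = -635/2*1/501 - 8 = -635/1002 - 8 = -8651/1002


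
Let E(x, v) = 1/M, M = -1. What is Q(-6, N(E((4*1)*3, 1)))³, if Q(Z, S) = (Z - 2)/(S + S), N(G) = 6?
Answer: -8/27 ≈ -0.29630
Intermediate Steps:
E(x, v) = -1 (E(x, v) = 1/(-1) = -1)
Q(Z, S) = (-2 + Z)/(2*S) (Q(Z, S) = (-2 + Z)/((2*S)) = (-2 + Z)*(1/(2*S)) = (-2 + Z)/(2*S))
Q(-6, N(E((4*1)*3, 1)))³ = ((½)*(-2 - 6)/6)³ = ((½)*(⅙)*(-8))³ = (-⅔)³ = -8/27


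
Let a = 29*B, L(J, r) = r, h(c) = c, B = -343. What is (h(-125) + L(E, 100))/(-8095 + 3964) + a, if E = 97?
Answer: -41091032/4131 ≈ -9947.0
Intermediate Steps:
a = -9947 (a = 29*(-343) = -9947)
(h(-125) + L(E, 100))/(-8095 + 3964) + a = (-125 + 100)/(-8095 + 3964) - 9947 = -25/(-4131) - 9947 = -25*(-1/4131) - 9947 = 25/4131 - 9947 = -41091032/4131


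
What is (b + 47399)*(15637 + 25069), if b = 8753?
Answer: 2285723312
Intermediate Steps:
(b + 47399)*(15637 + 25069) = (8753 + 47399)*(15637 + 25069) = 56152*40706 = 2285723312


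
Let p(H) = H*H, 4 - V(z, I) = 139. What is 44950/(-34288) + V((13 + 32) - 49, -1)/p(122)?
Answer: -84208085/63792824 ≈ -1.3200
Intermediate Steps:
V(z, I) = -135 (V(z, I) = 4 - 1*139 = 4 - 139 = -135)
p(H) = H²
44950/(-34288) + V((13 + 32) - 49, -1)/p(122) = 44950/(-34288) - 135/(122²) = 44950*(-1/34288) - 135/14884 = -22475/17144 - 135*1/14884 = -22475/17144 - 135/14884 = -84208085/63792824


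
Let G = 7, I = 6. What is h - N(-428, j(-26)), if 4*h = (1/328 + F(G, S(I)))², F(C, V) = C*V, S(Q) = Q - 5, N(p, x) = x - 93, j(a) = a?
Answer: 56486193/430336 ≈ 131.26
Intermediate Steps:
N(p, x) = -93 + x
S(Q) = -5 + Q
h = 5276209/430336 (h = (1/328 + 7*(-5 + 6))²/4 = (1/328 + 7*1)²/4 = (1/328 + 7)²/4 = (2297/328)²/4 = (¼)*(5276209/107584) = 5276209/430336 ≈ 12.261)
h - N(-428, j(-26)) = 5276209/430336 - (-93 - 26) = 5276209/430336 - 1*(-119) = 5276209/430336 + 119 = 56486193/430336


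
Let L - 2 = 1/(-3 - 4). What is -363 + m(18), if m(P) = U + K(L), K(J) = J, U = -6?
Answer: -2570/7 ≈ -367.14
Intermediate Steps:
L = 13/7 (L = 2 + 1/(-3 - 4) = 2 + 1/(-7) = 2 - ⅐ = 13/7 ≈ 1.8571)
m(P) = -29/7 (m(P) = -6 + 13/7 = -29/7)
-363 + m(18) = -363 - 29/7 = -2570/7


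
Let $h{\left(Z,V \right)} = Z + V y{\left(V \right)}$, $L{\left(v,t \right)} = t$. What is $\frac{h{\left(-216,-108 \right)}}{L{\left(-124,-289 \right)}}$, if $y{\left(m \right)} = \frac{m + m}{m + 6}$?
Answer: $\frac{7560}{4913} \approx 1.5388$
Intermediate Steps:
$y{\left(m \right)} = \frac{2 m}{6 + m}$
$h{\left(Z,V \right)} = Z + \frac{2 V^{2}}{6 + V}$ ($h{\left(Z,V \right)} = Z + V \frac{2 V}{6 + V} = Z + \frac{2 V^{2}}{6 + V}$)
$\frac{h{\left(-216,-108 \right)}}{L{\left(-124,-289 \right)}} = \frac{\frac{1}{6 - 108} \left(2 \left(-108\right)^{2} - 216 \left(6 - 108\right)\right)}{-289} = \frac{2 \cdot 11664 - -22032}{-102} \left(- \frac{1}{289}\right) = - \frac{23328 + 22032}{102} \left(- \frac{1}{289}\right) = \left(- \frac{1}{102}\right) 45360 \left(- \frac{1}{289}\right) = \left(- \frac{7560}{17}\right) \left(- \frac{1}{289}\right) = \frac{7560}{4913}$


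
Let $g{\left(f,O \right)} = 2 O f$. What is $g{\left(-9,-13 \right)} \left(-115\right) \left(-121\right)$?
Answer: $3256110$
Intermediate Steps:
$g{\left(f,O \right)} = 2 O f$
$g{\left(-9,-13 \right)} \left(-115\right) \left(-121\right) = 2 \left(-13\right) \left(-9\right) \left(-115\right) \left(-121\right) = 234 \left(-115\right) \left(-121\right) = \left(-26910\right) \left(-121\right) = 3256110$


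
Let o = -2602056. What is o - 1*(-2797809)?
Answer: 195753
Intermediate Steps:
o - 1*(-2797809) = -2602056 - 1*(-2797809) = -2602056 + 2797809 = 195753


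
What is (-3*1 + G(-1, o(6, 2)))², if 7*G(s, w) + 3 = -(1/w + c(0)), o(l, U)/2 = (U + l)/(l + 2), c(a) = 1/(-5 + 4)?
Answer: 2209/196 ≈ 11.270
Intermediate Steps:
c(a) = -1 (c(a) = 1/(-1) = -1)
o(l, U) = 2*(U + l)/(2 + l) (o(l, U) = 2*((U + l)/(l + 2)) = 2*((U + l)/(2 + l)) = 2*(U + l)/(2 + l))
G(s, w) = -2/7 - 1/(7*w) (G(s, w) = -3/7 + (-(1/w - 1))/7 = -3/7 + (-(-1 + 1/w))/7 = -3/7 + (1 - 1/w)/7 = -3/7 + (⅐ - 1/(7*w)) = -2/7 - 1/(7*w))
(-3*1 + G(-1, o(6, 2)))² = (-3*1 + (-1 - 4*(2 + 6)/(2 + 6))/(7*((2*(2 + 6)/(2 + 6)))))² = (-3 + (-1 - 4*8/8)/(7*((2*8/8))))² = (-3 + (-1 - 4*8/8)/(7*((2*(⅛)*8))))² = (-3 + (⅐)*(-1 - 2*2)/2)² = (-3 + (⅐)*(½)*(-1 - 4))² = (-3 + (⅐)*(½)*(-5))² = (-3 - 5/14)² = (-47/14)² = 2209/196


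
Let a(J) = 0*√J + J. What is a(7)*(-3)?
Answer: -21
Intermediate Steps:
a(J) = J (a(J) = 0 + J = J)
a(7)*(-3) = 7*(-3) = -21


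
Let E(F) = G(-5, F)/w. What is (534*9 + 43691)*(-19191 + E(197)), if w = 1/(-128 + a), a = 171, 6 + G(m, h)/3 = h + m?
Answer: 232931091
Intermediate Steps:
G(m, h) = -18 + 3*h + 3*m (G(m, h) = -18 + 3*(h + m) = -18 + (3*h + 3*m) = -18 + 3*h + 3*m)
w = 1/43 (w = 1/(-128 + 171) = 1/43 ≈ 0.023256)
E(F) = -1419 + 129*F (E(F) = (-18 + 3*F + 3*(-5))/(1/43) = (-18 + 3*F - 15)*43 = (-33 + 3*F)*43 = -1419 + 129*F)
(534*9 + 43691)*(-19191 + E(197)) = (534*9 + 43691)*(-19191 + (-1419 + 129*197)) = (4806 + 43691)*(-19191 + (-1419 + 25413)) = 48497*(-19191 + 23994) = 48497*4803 = 232931091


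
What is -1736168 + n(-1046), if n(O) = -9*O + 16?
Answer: -1726738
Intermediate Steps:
n(O) = 16 - 9*O
-1736168 + n(-1046) = -1736168 + (16 - 9*(-1046)) = -1736168 + (16 + 9414) = -1736168 + 9430 = -1726738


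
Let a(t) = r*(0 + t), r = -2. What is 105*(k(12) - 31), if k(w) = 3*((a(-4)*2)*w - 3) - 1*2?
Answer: 56070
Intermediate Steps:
a(t) = -2*t (a(t) = -2*(0 + t) = -2*t)
k(w) = -11 + 48*w (k(w) = 3*((-2*(-4)*2)*w - 3) - 1*2 = 3*((8*2)*w - 3) - 2 = 3*(16*w - 3) - 2 = 3*(-3 + 16*w) - 2 = (-9 + 48*w) - 2 = -11 + 48*w)
105*(k(12) - 31) = 105*((-11 + 48*12) - 31) = 105*((-11 + 576) - 31) = 105*(565 - 31) = 105*534 = 56070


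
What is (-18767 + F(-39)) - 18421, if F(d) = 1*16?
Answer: -37172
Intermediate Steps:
F(d) = 16
(-18767 + F(-39)) - 18421 = (-18767 + 16) - 18421 = -18751 - 18421 = -37172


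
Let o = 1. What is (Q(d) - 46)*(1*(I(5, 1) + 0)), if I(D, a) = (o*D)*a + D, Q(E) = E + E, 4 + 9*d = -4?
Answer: -4300/9 ≈ -477.78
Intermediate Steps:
d = -8/9 (d = -4/9 + (⅑)*(-4) = -4/9 - 4/9 = -8/9 ≈ -0.88889)
Q(E) = 2*E
I(D, a) = D + D*a (I(D, a) = (1*D)*a + D = D*a + D = D + D*a)
(Q(d) - 46)*(1*(I(5, 1) + 0)) = (2*(-8/9) - 46)*(1*(5*(1 + 1) + 0)) = (-16/9 - 46)*(1*(5*2 + 0)) = -430*(10 + 0)/9 = -430*10/9 = -430/9*10 = -4300/9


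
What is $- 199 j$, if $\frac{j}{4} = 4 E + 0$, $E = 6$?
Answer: $-19104$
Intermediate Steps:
$j = 96$ ($j = 4 \left(4 \cdot 6 + 0\right) = 4 \left(24 + 0\right) = 4 \cdot 24 = 96$)
$- 199 j = \left(-199\right) 96 = -19104$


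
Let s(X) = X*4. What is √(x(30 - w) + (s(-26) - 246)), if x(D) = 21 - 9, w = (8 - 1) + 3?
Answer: 13*I*√2 ≈ 18.385*I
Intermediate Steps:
w = 10 (w = 7 + 3 = 10)
s(X) = 4*X
x(D) = 12
√(x(30 - w) + (s(-26) - 246)) = √(12 + (4*(-26) - 246)) = √(12 + (-104 - 246)) = √(12 - 350) = √(-338) = 13*I*√2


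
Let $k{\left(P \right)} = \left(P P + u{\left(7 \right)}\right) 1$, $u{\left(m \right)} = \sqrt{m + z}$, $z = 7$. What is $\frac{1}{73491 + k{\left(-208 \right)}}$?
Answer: $\frac{116755}{13631730011} - \frac{\sqrt{14}}{13631730011} \approx 8.5647 \cdot 10^{-6}$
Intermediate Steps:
$u{\left(m \right)} = \sqrt{7 + m}$ ($u{\left(m \right)} = \sqrt{m + 7} = \sqrt{7 + m}$)
$k{\left(P \right)} = \sqrt{14} + P^{2}$ ($k{\left(P \right)} = \left(P P + \sqrt{7 + 7}\right) 1 = \left(P^{2} + \sqrt{14}\right) 1 = \left(\sqrt{14} + P^{2}\right) 1 = \sqrt{14} + P^{2}$)
$\frac{1}{73491 + k{\left(-208 \right)}} = \frac{1}{73491 + \left(\sqrt{14} + \left(-208\right)^{2}\right)} = \frac{1}{73491 + \left(\sqrt{14} + 43264\right)} = \frac{1}{73491 + \left(43264 + \sqrt{14}\right)} = \frac{1}{116755 + \sqrt{14}}$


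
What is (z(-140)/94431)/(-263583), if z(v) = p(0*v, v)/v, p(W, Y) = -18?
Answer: -1/193592048790 ≈ -5.1655e-12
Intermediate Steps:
z(v) = -18/v
(z(-140)/94431)/(-263583) = (-18/(-140)/94431)/(-263583) = (-18*(-1/140)*(1/94431))*(-1/263583) = ((9/70)*(1/94431))*(-1/263583) = (3/2203390)*(-1/263583) = -1/193592048790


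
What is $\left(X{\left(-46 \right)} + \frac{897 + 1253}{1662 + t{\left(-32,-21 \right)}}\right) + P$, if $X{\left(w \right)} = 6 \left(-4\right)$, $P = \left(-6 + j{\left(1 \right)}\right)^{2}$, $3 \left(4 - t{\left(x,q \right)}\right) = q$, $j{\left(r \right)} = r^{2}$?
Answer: $\frac{3823}{1673} \approx 2.2851$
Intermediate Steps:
$t{\left(x,q \right)} = 4 - \frac{q}{3}$
$P = 25$ ($P = \left(-6 + 1^{2}\right)^{2} = \left(-6 + 1\right)^{2} = \left(-5\right)^{2} = 25$)
$X{\left(w \right)} = -24$
$\left(X{\left(-46 \right)} + \frac{897 + 1253}{1662 + t{\left(-32,-21 \right)}}\right) + P = \left(-24 + \frac{897 + 1253}{1662 + \left(4 - -7\right)}\right) + 25 = \left(-24 + \frac{2150}{1662 + \left(4 + 7\right)}\right) + 25 = \left(-24 + \frac{2150}{1662 + 11}\right) + 25 = \left(-24 + \frac{2150}{1673}\right) + 25 = - \frac{38002}{1673} + 25 = \frac{3823}{1673}$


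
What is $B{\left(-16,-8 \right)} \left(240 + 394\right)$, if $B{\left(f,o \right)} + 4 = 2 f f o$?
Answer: $-2599400$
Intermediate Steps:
$B{\left(f,o \right)} = -4 + 2 o f^{2}$ ($B{\left(f,o \right)} = -4 + 2 f f o = -4 + 2 o f^{2}$)
$B{\left(-16,-8 \right)} \left(240 + 394\right) = \left(-4 + 2 \left(-8\right) \left(-16\right)^{2}\right) \left(240 + 394\right) = \left(-4 + 2 \left(-8\right) 256\right) 634 = \left(-4 - 4096\right) 634 = \left(-4100\right) 634 = -2599400$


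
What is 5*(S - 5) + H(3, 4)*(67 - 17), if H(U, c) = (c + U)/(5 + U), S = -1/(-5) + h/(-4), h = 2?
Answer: 69/4 ≈ 17.250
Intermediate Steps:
S = -3/10 (S = -1/(-5) + 2/(-4) = -1*(-1/5) + 2*(-1/4) = 1/5 - 1/2 = -3/10 ≈ -0.30000)
H(U, c) = (U + c)/(5 + U)
5*(S - 5) + H(3, 4)*(67 - 17) = 5*(-3/10 - 5) + ((3 + 4)/(5 + 3))*(67 - 17) = 5*(-53/10) + (7/8)*50 = -53/2 + ((1/8)*7)*50 = -53/2 + (7/8)*50 = -53/2 + 175/4 = 69/4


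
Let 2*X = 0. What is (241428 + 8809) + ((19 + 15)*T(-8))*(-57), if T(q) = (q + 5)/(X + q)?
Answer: 998041/4 ≈ 2.4951e+5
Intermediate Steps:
X = 0 (X = (½)*0 = 0)
T(q) = (5 + q)/q (T(q) = (q + 5)/(0 + q) = (5 + q)/q)
(241428 + 8809) + ((19 + 15)*T(-8))*(-57) = (241428 + 8809) + ((19 + 15)*((5 - 8)/(-8)))*(-57) = 250237 + (34*(-⅛*(-3)))*(-57) = 250237 + (34*(3/8))*(-57) = 250237 + (51/4)*(-57) = 250237 - 2907/4 = 998041/4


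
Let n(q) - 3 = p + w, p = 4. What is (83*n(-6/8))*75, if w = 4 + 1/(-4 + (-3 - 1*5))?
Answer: 271825/4 ≈ 67956.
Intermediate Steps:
w = 47/12 (w = 4 + 1/(-4 + (-3 - 5)) = 4 + 1/(-4 - 8) = 4 + 1/(-12) = 4 - 1/12 = 47/12 ≈ 3.9167)
n(q) = 131/12 (n(q) = 3 + (4 + 47/12) = 3 + 95/12 = 131/12)
(83*n(-6/8))*75 = (83*(131/12))*75 = (10873/12)*75 = 271825/4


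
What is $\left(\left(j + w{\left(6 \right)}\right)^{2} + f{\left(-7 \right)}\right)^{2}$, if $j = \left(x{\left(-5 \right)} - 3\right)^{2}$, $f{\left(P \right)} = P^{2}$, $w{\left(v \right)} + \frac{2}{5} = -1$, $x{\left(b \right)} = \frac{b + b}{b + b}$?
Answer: $\frac{1943236}{625} \approx 3109.2$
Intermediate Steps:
$x{\left(b \right)} = 1$ ($x{\left(b \right)} = \frac{2 b}{2 b} = 2 b \frac{1}{2 b} = 1$)
$w{\left(v \right)} = - \frac{7}{5}$ ($w{\left(v \right)} = - \frac{2}{5} - 1 = - \frac{7}{5}$)
$j = 4$ ($j = \left(1 - 3\right)^{2} = \left(-2\right)^{2} = 4$)
$\left(\left(j + w{\left(6 \right)}\right)^{2} + f{\left(-7 \right)}\right)^{2} = \left(\left(4 - \frac{7}{5}\right)^{2} + \left(-7\right)^{2}\right)^{2} = \left(\left(\frac{13}{5}\right)^{2} + 49\right)^{2} = \left(\frac{169}{25} + 49\right)^{2} = \left(\frac{1394}{25}\right)^{2} = \frac{1943236}{625}$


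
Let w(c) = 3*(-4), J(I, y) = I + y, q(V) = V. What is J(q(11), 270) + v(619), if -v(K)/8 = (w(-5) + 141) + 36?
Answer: -1039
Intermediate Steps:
w(c) = -12
v(K) = -1320 (v(K) = -8*((-12 + 141) + 36) = -8*(129 + 36) = -8*165 = -1320)
J(q(11), 270) + v(619) = (11 + 270) - 1320 = 281 - 1320 = -1039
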